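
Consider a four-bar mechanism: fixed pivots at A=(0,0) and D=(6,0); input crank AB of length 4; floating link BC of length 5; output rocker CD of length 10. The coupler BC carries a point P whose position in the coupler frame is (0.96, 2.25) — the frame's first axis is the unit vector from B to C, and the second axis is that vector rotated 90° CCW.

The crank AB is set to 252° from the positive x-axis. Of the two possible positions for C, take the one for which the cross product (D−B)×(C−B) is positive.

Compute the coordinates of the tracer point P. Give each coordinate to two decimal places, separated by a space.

A=(0,0), D=(6.00,0)
B = A + 4.00·(cos252°, sin252°) = (-1.2361, -3.8042)
|BD| = 8.1751
circle(B,5.00) ∩ circle(D,10.00): a=-0.4995, h=4.9750
  candidates: C₊=(-3.9933,0.3668) cross=40.671; C₋=(0.6369,-8.4402) cross=-40.671
  mode + wants cross > 0 → take C=(-3.9933,0.3668) (cross=40.671)
ex = (C−B)/|BC| = (-0.5514,0.8342); ey = (-0.8342,-0.5514)
P = B + 0.96·ex + 2.25·ey = (-3.6424,-4.2441)

-3.64 -4.24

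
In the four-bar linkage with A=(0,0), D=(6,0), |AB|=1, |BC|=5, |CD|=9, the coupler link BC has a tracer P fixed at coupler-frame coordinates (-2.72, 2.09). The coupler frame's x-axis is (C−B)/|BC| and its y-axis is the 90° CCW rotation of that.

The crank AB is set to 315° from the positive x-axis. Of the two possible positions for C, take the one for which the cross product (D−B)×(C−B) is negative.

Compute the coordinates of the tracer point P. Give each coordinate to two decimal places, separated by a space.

A=(0,0), D=(6.00,0)
B = A + 1.00·(cos315°, sin315°) = (0.7071, -0.7071)
|BD| = 5.3399
circle(B,5.00) ∩ circle(D,9.00): a=-2.5736, h=4.2868
  candidates: C₊=(-2.4115,3.2012) cross=22.891; C₋=(-1.2761,-5.2970) cross=-22.891
  mode - wants cross < 0 → take C=(-1.2761,-5.2970) (cross=-22.891)
ex = (C−B)/|BC| = (-0.3966,-0.9180); ey = (0.9180,-0.3966)
P = B + -2.72·ex + 2.09·ey = (3.7046,0.9608)

3.70 0.96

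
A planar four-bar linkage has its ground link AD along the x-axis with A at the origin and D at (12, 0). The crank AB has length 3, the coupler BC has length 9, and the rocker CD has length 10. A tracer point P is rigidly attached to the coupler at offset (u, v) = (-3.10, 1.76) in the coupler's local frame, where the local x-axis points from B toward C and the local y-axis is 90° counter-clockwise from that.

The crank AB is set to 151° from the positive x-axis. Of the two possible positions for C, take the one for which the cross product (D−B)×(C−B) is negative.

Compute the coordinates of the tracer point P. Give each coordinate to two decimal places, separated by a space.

A=(0,0), D=(12.00,0)
B = A + 3.00·(cos151°, sin151°) = (-2.6239, 1.4544)
|BD| = 14.6960
circle(B,9.00) ∩ circle(D,10.00): a=6.7016, h=6.0074
  candidates: C₊=(4.6393,6.7691) cross=88.285; C₋=(3.4503,-5.1867) cross=-88.285
  mode - wants cross < 0 → take C=(3.4503,-5.1867) (cross=-88.285)
ex = (C−B)/|BC| = (0.6749,-0.7379); ey = (0.7379,0.6749)
P = B + -3.10·ex + 1.76·ey = (-3.4173,4.9298)

-3.42 4.93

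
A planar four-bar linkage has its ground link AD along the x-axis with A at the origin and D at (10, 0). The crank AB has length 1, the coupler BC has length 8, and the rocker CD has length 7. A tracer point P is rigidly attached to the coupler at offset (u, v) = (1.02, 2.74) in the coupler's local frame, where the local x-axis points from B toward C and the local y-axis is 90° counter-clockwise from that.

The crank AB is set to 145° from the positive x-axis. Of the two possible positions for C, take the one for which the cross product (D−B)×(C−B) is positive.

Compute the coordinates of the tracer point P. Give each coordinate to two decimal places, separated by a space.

A=(0,0), D=(10.00,0)
B = A + 1.00·(cos145°, sin145°) = (-0.8192, 0.5736)
|BD| = 10.8343
circle(B,8.00) ∩ circle(D,7.00): a=6.1094, h=5.1648
  candidates: C₊=(5.5551,5.4077) cross=55.957; C₋=(5.0083,-4.9074) cross=-55.957
  mode + wants cross > 0 → take C=(5.5551,5.4077) (cross=55.957)
ex = (C−B)/|BC| = (0.7968,0.6043); ey = (-0.6043,0.7968)
P = B + 1.02·ex + 2.74·ey = (-1.6621,3.3731)

-1.66 3.37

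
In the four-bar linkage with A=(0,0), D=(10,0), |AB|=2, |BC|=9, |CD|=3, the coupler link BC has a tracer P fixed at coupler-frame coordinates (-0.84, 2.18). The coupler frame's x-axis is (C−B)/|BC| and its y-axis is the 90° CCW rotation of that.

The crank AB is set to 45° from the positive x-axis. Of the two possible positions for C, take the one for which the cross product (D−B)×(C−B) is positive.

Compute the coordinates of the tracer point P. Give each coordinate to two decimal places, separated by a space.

0.21 3.41

A=(0,0), D=(10.00,0)
B = A + 2.00·(cos45°, sin45°) = (1.4142, 1.4142)
|BD| = 8.7015
circle(B,9.00) ∩ circle(D,3.00): a=8.4880, h=2.9924
  candidates: C₊=(10.2757,2.9873) cross=26.038; C₋=(9.3030,-2.9179) cross=-26.038
  mode + wants cross > 0 → take C=(10.2757,2.9873) (cross=26.038)
ex = (C−B)/|BC| = (0.9846,0.1748); ey = (-0.1748,0.9846)
P = B + -0.84·ex + 2.18·ey = (0.2061,3.4138)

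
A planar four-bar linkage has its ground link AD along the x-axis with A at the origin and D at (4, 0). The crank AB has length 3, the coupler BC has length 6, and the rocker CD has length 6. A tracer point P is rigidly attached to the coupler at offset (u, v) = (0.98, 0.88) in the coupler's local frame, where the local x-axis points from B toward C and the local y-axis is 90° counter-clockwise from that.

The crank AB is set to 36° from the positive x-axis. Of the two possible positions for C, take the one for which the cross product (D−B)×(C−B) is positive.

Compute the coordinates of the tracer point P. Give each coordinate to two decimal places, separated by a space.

A=(0,0), D=(4.00,0)
B = A + 3.00·(cos36°, sin36°) = (2.4271, 1.7634)
|BD| = 2.3630
circle(B,6.00) ∩ circle(D,6.00): a=1.1815, h=5.8825
  candidates: C₊=(7.6033,4.7975) cross=13.900; C₋=(-1.1763,-3.0341) cross=-13.900
  mode + wants cross > 0 → take C=(7.6033,4.7975) (cross=13.900)
ex = (C−B)/|BC| = (0.8627,0.5057); ey = (-0.5057,0.8627)
P = B + 0.98·ex + 0.88·ey = (2.8275,3.0181)

2.83 3.02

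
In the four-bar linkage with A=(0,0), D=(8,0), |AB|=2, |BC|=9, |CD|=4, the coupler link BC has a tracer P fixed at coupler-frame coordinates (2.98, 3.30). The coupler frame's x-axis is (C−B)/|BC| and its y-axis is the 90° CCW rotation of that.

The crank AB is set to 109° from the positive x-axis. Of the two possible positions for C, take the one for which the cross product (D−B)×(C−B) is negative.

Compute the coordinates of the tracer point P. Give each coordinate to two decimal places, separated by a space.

3.73 2.64

A=(0,0), D=(8.00,0)
B = A + 2.00·(cos109°, sin109°) = (-0.6511, 1.8910)
|BD| = 8.8554
circle(B,9.00) ∩ circle(D,4.00): a=8.0978, h=3.9276
  candidates: C₊=(8.0986,3.9988) cross=34.780; C₋=(6.4211,-3.6752) cross=-34.780
  mode - wants cross < 0 → take C=(6.4211,-3.6752) (cross=-34.780)
ex = (C−B)/|BC| = (0.7858,-0.6185); ey = (0.6185,0.7858)
P = B + 2.98·ex + 3.30·ey = (3.7315,2.6412)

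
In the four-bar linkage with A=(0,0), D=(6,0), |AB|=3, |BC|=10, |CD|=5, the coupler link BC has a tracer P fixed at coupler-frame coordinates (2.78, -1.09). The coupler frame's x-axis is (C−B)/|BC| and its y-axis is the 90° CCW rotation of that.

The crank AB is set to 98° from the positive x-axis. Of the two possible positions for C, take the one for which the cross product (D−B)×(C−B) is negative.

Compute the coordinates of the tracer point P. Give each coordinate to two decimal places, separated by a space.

0.40 0.10

A=(0,0), D=(6.00,0)
B = A + 3.00·(cos98°, sin98°) = (-0.4175, 2.9708)
|BD| = 7.0718
circle(B,10.00) ∩ circle(D,5.00): a=8.8387, h=4.6774
  candidates: C₊=(9.5683,3.5024) cross=33.078; C₋=(5.6385,-4.9869) cross=-33.078
  mode - wants cross < 0 → take C=(5.6385,-4.9869) (cross=-33.078)
ex = (C−B)/|BC| = (0.6056,-0.7958); ey = (0.7958,0.6056)
P = B + 2.78·ex + -1.09·ey = (0.3986,0.0985)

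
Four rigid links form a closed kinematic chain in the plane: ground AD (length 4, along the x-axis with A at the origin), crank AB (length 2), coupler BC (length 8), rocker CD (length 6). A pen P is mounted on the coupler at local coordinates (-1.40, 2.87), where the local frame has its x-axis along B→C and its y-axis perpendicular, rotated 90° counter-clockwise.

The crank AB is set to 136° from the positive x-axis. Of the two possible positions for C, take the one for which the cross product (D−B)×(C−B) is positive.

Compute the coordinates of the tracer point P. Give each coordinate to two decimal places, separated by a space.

-4.21 2.98

A=(0,0), D=(4.00,0)
B = A + 2.00·(cos136°, sin136°) = (-1.4387, 1.3893)
|BD| = 5.6133
circle(B,8.00) ∩ circle(D,6.00): a=5.3007, h=5.9919
  candidates: C₊=(5.1801,5.8828) cross=33.634; C₋=(2.2141,-5.7281) cross=-33.634
  mode + wants cross > 0 → take C=(5.1801,5.8828) (cross=33.634)
ex = (C−B)/|BC| = (0.8274,0.5617); ey = (-0.5617,0.8274)
P = B + -1.40·ex + 2.87·ey = (-4.2090,2.9775)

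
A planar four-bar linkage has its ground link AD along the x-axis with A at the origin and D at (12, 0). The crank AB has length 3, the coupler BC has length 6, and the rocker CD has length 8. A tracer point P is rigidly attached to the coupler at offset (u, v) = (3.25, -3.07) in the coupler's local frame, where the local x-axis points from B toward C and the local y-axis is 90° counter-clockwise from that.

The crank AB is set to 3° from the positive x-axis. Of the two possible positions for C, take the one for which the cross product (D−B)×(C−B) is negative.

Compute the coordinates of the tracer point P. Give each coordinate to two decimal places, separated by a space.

1.84 -4.16

A=(0,0), D=(12.00,0)
B = A + 3.00·(cos3°, sin3°) = (2.9959, 0.1570)
|BD| = 9.0055
circle(B,6.00) ∩ circle(D,8.00): a=2.9481, h=5.2258
  candidates: C₊=(6.0347,5.3306) cross=47.060; C₋=(5.8525,-5.1194) cross=-47.060
  mode - wants cross < 0 → take C=(5.8525,-5.1194) (cross=-47.060)
ex = (C−B)/|BC| = (0.4761,-0.8794); ey = (0.8794,0.4761)
P = B + 3.25·ex + -3.07·ey = (1.8435,-4.1626)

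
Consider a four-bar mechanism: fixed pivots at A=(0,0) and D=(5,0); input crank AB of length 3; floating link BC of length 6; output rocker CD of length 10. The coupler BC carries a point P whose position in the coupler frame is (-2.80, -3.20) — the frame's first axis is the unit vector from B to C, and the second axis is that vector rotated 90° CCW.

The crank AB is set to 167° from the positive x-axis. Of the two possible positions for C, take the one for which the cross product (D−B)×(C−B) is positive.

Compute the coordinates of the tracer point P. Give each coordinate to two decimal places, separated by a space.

A=(0,0), D=(5.00,0)
B = A + 3.00·(cos167°, sin167°) = (-2.9231, 0.6749)
|BD| = 7.9518
circle(B,6.00) ∩ circle(D,10.00): a=-0.0483, h=5.9998
  candidates: C₊=(-2.4621,6.6571) cross=47.709; C₋=(-3.4805,-5.2992) cross=-47.709
  mode + wants cross > 0 → take C=(-2.4621,6.6571) (cross=47.709)
ex = (C−B)/|BC| = (0.0768,0.9970); ey = (-0.9970,0.0768)
P = B + -2.80·ex + -3.20·ey = (0.0523,-2.3627)

0.05 -2.36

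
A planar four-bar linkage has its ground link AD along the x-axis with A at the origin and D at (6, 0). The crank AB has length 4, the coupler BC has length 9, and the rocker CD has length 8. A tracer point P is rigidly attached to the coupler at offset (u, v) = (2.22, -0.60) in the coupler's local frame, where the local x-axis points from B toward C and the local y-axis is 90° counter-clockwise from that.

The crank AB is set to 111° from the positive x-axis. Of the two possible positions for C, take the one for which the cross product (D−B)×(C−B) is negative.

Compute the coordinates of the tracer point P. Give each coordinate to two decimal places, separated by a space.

-1.70 1.45

A=(0,0), D=(6.00,0)
B = A + 4.00·(cos111°, sin111°) = (-1.4335, 3.7343)
|BD| = 8.3188
circle(B,9.00) ∩ circle(D,8.00): a=5.1812, h=7.3590
  candidates: C₊=(6.4998,7.9844) cross=61.218; C₋=(-0.1072,-5.1674) cross=-61.218
  mode - wants cross < 0 → take C=(-0.1072,-5.1674) (cross=-61.218)
ex = (C−B)/|BC| = (0.1474,-0.9891); ey = (0.9891,0.1474)
P = B + 2.22·ex + -0.60·ey = (-1.6998,1.4501)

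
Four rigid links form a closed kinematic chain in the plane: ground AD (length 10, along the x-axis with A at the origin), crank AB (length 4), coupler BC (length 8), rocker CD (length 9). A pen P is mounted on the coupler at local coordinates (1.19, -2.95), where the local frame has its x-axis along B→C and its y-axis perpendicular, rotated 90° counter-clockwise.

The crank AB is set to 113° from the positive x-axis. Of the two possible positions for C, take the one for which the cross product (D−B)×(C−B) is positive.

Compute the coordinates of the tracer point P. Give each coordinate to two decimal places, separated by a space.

0.95 1.73

A=(0,0), D=(10.00,0)
B = A + 4.00·(cos113°, sin113°) = (-1.5629, 3.6820)
|BD| = 12.1350
circle(B,8.00) ∩ circle(D,9.00): a=5.3671, h=5.9325
  candidates: C₊=(5.3512,7.7064) cross=71.991; C₋=(1.7511,-3.5993) cross=-71.991
  mode + wants cross > 0 → take C=(5.3512,7.7064) (cross=71.991)
ex = (C−B)/|BC| = (0.8643,0.5030); ey = (-0.5030,0.8643)
P = B + 1.19·ex + -2.95·ey = (0.9495,1.7311)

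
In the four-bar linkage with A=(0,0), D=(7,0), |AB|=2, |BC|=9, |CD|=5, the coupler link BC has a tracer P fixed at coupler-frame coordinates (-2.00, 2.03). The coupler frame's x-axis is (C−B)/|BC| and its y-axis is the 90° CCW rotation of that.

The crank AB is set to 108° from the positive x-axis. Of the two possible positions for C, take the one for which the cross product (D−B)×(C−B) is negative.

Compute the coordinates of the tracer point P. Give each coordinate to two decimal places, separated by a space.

A=(0,0), D=(7.00,0)
B = A + 2.00·(cos108°, sin108°) = (-0.6180, 1.9021)
|BD| = 7.8519
circle(B,9.00) ∩ circle(D,5.00): a=7.4920, h=4.9870
  candidates: C₊=(7.8589,4.9257) cross=39.158; C₋=(5.4427,-4.7513) cross=-39.158
  mode - wants cross < 0 → take C=(5.4427,-4.7513) (cross=-39.158)
ex = (C−B)/|BC| = (0.6734,-0.7393); ey = (0.7393,0.6734)
P = B + -2.00·ex + 2.03·ey = (-0.4641,4.7477)

-0.46 4.75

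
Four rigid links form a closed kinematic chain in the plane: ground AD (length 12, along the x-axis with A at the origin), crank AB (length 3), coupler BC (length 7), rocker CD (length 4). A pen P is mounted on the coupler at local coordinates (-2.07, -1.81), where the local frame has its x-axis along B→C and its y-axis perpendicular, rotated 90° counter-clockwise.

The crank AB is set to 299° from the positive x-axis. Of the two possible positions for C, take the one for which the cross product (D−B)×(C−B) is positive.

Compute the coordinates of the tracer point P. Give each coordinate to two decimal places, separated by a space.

0.16 -5.05

A=(0,0), D=(12.00,0)
B = A + 3.00·(cos299°, sin299°) = (1.4544, -2.6239)
|BD| = 10.8671
circle(B,7.00) ∩ circle(D,4.00): a=6.9519, h=0.8193
  candidates: C₊=(8.0028,-0.1503) cross=8.903; C₋=(8.3984,-1.7404) cross=-8.903
  mode + wants cross > 0 → take C=(8.0028,-0.1503) (cross=8.903)
ex = (C−B)/|BC| = (0.9355,0.3534); ey = (-0.3534,0.9355)
P = B + -2.07·ex + -1.81·ey = (0.1576,-5.0486)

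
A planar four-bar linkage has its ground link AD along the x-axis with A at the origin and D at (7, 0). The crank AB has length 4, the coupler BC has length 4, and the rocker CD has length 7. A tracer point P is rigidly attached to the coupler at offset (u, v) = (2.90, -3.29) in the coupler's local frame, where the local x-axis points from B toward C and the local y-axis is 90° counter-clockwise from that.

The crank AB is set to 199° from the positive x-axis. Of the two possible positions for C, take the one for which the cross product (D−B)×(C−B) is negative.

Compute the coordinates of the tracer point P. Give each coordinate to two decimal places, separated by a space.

-1.19 -4.84

A=(0,0), D=(7.00,0)
B = A + 4.00·(cos199°, sin199°) = (-3.7821, -1.3023)
|BD| = 10.8604
circle(B,4.00) ∩ circle(D,7.00): a=3.9109, h=0.8394
  candidates: C₊=(-0.0000,0.0000) cross=9.116; C₋=(0.2013,-1.6666) cross=-9.116
  mode - wants cross < 0 → take C=(0.2013,-1.6666) (cross=-9.116)
ex = (C−B)/|BC| = (0.9958,-0.0911); ey = (0.0911,0.9958)
P = B + 2.90·ex + -3.29·ey = (-1.1938,-4.8428)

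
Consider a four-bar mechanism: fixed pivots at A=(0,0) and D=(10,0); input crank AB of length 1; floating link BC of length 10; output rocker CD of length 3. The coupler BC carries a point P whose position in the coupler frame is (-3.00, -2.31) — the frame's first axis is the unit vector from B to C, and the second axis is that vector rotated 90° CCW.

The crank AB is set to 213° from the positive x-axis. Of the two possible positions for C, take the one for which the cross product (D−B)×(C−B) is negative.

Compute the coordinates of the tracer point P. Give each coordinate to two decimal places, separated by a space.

-4.28 -2.12

A=(0,0), D=(10.00,0)
B = A + 1.00·(cos213°, sin213°) = (-0.8387, -0.5446)
|BD| = 10.8523
circle(B,10.00) ∩ circle(D,3.00): a=9.6188, h=2.7347
  candidates: C₊=(8.6308,2.6693) cross=29.678; C₋=(8.9053,-2.7931) cross=-29.678
  mode - wants cross < 0 → take C=(8.9053,-2.7931) (cross=-29.678)
ex = (C−B)/|BC| = (0.9744,-0.2248); ey = (0.2248,0.9744)
P = B + -3.00·ex + -2.31·ey = (-4.2813,-2.1209)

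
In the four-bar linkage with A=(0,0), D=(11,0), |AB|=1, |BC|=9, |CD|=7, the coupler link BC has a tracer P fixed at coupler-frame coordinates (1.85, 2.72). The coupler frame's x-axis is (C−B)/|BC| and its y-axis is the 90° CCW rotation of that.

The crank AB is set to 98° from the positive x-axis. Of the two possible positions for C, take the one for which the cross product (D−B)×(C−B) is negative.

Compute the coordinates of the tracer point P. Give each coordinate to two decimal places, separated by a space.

A=(0,0), D=(11.00,0)
B = A + 1.00·(cos98°, sin98°) = (-0.1392, 0.9903)
|BD| = 11.1831
circle(B,9.00) ∩ circle(D,7.00): a=7.0223, h=5.6292
  candidates: C₊=(7.3540,5.9755) cross=62.952; C₋=(6.3571,-5.2386) cross=-62.952
  mode - wants cross < 0 → take C=(6.3571,-5.2386) (cross=-62.952)
ex = (C−B)/|BC| = (0.7218,-0.6921); ey = (0.6921,0.7218)
P = B + 1.85·ex + 2.72·ey = (3.0787,1.6732)

3.08 1.67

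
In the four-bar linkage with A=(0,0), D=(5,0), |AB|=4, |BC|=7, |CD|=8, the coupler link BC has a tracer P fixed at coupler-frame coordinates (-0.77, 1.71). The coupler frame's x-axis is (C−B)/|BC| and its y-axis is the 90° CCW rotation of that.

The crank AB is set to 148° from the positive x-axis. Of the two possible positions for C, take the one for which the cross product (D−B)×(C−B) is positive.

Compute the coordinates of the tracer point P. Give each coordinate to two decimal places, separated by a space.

-5.16 2.75

A=(0,0), D=(5.00,0)
B = A + 4.00·(cos148°, sin148°) = (-3.3922, 2.1197)
|BD| = 8.6557
circle(B,7.00) ∩ circle(D,8.00): a=3.4614, h=6.0843
  candidates: C₊=(1.4538,7.1711) cross=52.664; C₋=(-1.5262,-4.6270) cross=-52.664
  mode + wants cross > 0 → take C=(1.4538,7.1711) (cross=52.664)
ex = (C−B)/|BC| = (0.6923,0.7216); ey = (-0.7216,0.6923)
P = B + -0.77·ex + 1.71·ey = (-5.1592,2.7478)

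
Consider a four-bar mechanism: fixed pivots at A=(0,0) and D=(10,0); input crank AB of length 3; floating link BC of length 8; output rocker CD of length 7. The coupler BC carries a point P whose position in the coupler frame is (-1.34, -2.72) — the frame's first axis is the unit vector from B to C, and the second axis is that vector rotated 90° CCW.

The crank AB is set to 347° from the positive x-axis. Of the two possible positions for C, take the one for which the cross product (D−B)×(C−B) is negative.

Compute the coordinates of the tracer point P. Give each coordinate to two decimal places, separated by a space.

A=(0,0), D=(10.00,0)
B = A + 3.00·(cos347°, sin347°) = (2.9231, -0.6749)
|BD| = 7.1090
circle(B,8.00) ∩ circle(D,7.00): a=4.6095, h=6.5385
  candidates: C₊=(6.8911,6.2717) cross=46.482; C₋=(8.1325,-6.7463) cross=-46.482
  mode - wants cross < 0 → take C=(8.1325,-6.7463) (cross=-46.482)
ex = (C−B)/|BC| = (0.6512,-0.7589); ey = (0.7589,0.6512)
P = B + -1.34·ex + -2.72·ey = (-0.0137,-1.4291)

-0.01 -1.43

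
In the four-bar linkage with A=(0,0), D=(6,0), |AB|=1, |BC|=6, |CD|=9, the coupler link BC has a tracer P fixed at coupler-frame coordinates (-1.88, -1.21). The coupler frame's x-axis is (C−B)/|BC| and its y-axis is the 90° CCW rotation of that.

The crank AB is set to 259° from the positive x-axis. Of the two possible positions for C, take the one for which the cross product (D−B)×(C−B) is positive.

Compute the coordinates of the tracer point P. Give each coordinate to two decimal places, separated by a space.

A=(0,0), D=(6.00,0)
B = A + 1.00·(cos259°, sin259°) = (-0.1908, -0.9816)
|BD| = 6.2682
circle(B,6.00) ∩ circle(D,9.00): a=-0.4555, h=5.9827
  candidates: C₊=(-1.5776,4.8559) cross=37.500; C₋=(0.2962,-6.9618) cross=-37.500
  mode + wants cross > 0 → take C=(-1.5776,4.8559) (cross=37.500)
ex = (C−B)/|BC| = (-0.2311,0.9729); ey = (-0.9729,-0.2311)
P = B + -1.88·ex + -1.21·ey = (1.4210,-2.5310)

1.42 -2.53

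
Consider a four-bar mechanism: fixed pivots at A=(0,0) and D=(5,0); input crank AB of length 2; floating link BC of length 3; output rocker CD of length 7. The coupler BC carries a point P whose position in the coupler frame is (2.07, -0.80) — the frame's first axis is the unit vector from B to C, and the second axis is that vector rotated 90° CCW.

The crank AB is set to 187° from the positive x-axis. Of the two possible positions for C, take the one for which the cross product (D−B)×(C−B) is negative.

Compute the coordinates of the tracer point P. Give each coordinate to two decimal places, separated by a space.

-2.25 -2.45

A=(0,0), D=(5.00,0)
B = A + 2.00·(cos187°, sin187°) = (-1.9851, -0.2437)
|BD| = 6.9893
circle(B,3.00) ∩ circle(D,7.00): a=0.6332, h=2.9324
  candidates: C₊=(-1.4546,2.7090) cross=20.496; C₋=(-1.2500,-3.1523) cross=-20.496
  mode - wants cross < 0 → take C=(-1.2500,-3.1523) (cross=-20.496)
ex = (C−B)/|BC| = (0.2450,-0.9695); ey = (0.9695,0.2450)
P = B + 2.07·ex + -0.80·ey = (-2.2535,-2.4467)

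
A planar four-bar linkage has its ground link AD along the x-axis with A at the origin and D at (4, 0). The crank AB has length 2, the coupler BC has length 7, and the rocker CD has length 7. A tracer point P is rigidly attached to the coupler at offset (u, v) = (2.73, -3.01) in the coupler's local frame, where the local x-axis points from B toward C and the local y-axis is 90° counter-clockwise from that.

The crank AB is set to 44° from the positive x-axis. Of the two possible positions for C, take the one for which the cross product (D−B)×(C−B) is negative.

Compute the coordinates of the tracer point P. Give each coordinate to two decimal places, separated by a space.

A=(0,0), D=(4.00,0)
B = A + 2.00·(cos44°, sin44°) = (1.4387, 1.3893)
|BD| = 2.9139
circle(B,7.00) ∩ circle(D,7.00): a=1.4569, h=6.8467
  candidates: C₊=(5.9838,6.7130) cross=19.950; C₋=(-0.5451,-5.3237) cross=-19.950
  mode - wants cross < 0 → take C=(-0.5451,-5.3237) (cross=-19.950)
ex = (C−B)/|BC| = (-0.2834,-0.9590); ey = (0.9590,-0.2834)
P = B + 2.73·ex + -3.01·ey = (-2.2216,-0.3757)

-2.22 -0.38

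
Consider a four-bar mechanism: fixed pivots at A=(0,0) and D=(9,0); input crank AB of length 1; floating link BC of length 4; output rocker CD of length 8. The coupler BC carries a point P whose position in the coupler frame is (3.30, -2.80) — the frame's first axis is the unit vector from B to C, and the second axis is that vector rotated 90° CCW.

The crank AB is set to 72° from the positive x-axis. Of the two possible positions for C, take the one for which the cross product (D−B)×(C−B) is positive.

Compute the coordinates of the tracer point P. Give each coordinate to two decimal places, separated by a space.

A=(0,0), D=(9.00,0)
B = A + 1.00·(cos72°, sin72°) = (0.3090, 0.9511)
|BD| = 8.7429
circle(B,4.00) ∩ circle(D,8.00): a=1.6263, h=3.6545
  candidates: C₊=(2.3232,4.4069) cross=31.950; C₋=(1.5282,-2.8586) cross=-31.950
  mode + wants cross > 0 → take C=(2.3232,4.4069) (cross=31.950)
ex = (C−B)/|BC| = (0.5036,0.8640); ey = (-0.8640,0.5036)
P = B + 3.30·ex + -2.80·ey = (4.3898,2.3922)

4.39 2.39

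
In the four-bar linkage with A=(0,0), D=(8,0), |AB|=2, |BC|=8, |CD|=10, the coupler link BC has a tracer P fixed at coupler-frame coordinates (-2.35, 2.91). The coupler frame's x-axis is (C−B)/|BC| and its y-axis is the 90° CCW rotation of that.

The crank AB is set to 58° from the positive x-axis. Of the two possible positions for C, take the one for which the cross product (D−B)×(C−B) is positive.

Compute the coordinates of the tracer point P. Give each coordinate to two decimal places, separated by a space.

-2.50 0.56

A=(0,0), D=(8.00,0)
B = A + 2.00·(cos58°, sin58°) = (1.0598, 1.6961)
|BD| = 7.1444
circle(B,8.00) ∩ circle(D,10.00): a=1.0528, h=7.9304
  candidates: C₊=(3.9652,9.1499) cross=56.658; C₋=(0.1998,-6.2575) cross=-56.658
  mode + wants cross > 0 → take C=(3.9652,9.1499) (cross=56.658)
ex = (C−B)/|BC| = (0.3632,0.9317); ey = (-0.9317,0.3632)
P = B + -2.35·ex + 2.91·ey = (-2.5049,0.5634)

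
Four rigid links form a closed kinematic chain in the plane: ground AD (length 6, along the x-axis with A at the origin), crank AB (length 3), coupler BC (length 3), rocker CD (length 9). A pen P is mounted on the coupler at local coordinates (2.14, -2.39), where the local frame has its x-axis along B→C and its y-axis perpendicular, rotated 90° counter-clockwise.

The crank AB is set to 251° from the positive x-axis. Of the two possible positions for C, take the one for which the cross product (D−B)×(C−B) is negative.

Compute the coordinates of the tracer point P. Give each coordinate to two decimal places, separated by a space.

-3.28 -5.07

A=(0,0), D=(6.00,0)
B = A + 3.00·(cos251°, sin251°) = (-0.9767, -2.8366)
|BD| = 7.5313
circle(B,3.00) ∩ circle(D,9.00): a=-1.0144, h=2.8233
  candidates: C₊=(-2.9798,-0.6032) cross=21.263; C₋=(-0.8531,-5.8340) cross=-21.263
  mode - wants cross < 0 → take C=(-0.8531,-5.8340) (cross=-21.263)
ex = (C−B)/|BC| = (0.0412,-0.9992); ey = (0.9992,0.0412)
P = B + 2.14·ex + -2.39·ey = (-3.2765,-5.0732)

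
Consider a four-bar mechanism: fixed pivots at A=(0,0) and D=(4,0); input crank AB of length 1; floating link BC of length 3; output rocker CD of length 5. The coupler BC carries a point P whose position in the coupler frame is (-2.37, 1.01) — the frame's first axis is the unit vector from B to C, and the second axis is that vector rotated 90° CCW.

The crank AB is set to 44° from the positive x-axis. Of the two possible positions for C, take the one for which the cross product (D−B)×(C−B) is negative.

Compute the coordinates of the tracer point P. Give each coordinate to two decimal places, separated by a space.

2.65 2.39

A=(0,0), D=(4.00,0)
B = A + 1.00·(cos44°, sin44°) = (0.7193, 0.6947)
|BD| = 3.3534
circle(B,3.00) ∩ circle(D,5.00): a=-0.7089, h=2.9150
  candidates: C₊=(0.6296,3.6933) cross=9.775; C₋=(-0.5781,-2.0103) cross=-9.775
  mode - wants cross < 0 → take C=(-0.5781,-2.0103) (cross=-9.775)
ex = (C−B)/|BC| = (-0.4325,-0.9016); ey = (0.9016,-0.4325)
P = B + -2.37·ex + 1.01·ey = (2.6550,2.3948)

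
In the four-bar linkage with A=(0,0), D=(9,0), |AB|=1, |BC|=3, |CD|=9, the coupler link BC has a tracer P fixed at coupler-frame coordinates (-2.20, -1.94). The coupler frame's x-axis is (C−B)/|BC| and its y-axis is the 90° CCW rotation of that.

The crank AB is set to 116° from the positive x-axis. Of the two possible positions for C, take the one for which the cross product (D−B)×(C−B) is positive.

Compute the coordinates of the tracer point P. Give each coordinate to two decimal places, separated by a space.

A=(0,0), D=(9.00,0)
B = A + 1.00·(cos116°, sin116°) = (-0.4384, 0.8988)
|BD| = 9.4811
circle(B,3.00) ∩ circle(D,9.00): a=0.9435, h=2.8478
  candidates: C₊=(0.7708,3.6443) cross=27.000; C₋=(0.2309,-2.0256) cross=-27.000
  mode + wants cross > 0 → take C=(0.7708,3.6443) (cross=27.000)
ex = (C−B)/|BC| = (0.4031,0.9152); ey = (-0.9152,0.4031)
P = B + -2.20·ex + -1.94·ey = (0.4503,-1.8965)

0.45 -1.90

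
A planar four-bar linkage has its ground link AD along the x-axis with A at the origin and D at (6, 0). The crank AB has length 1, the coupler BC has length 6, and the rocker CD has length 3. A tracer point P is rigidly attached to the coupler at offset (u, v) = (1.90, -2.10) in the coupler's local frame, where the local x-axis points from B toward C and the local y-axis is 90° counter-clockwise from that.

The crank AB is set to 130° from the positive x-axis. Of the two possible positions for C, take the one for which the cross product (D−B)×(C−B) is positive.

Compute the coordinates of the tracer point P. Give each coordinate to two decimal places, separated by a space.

A=(0,0), D=(6.00,0)
B = A + 1.00·(cos130°, sin130°) = (-0.6428, 0.7660)
|BD| = 6.6868
circle(B,6.00) ∩ circle(D,3.00): a=5.3623, h=2.6918
  candidates: C₊=(4.9926,2.8258) cross=17.999; C₋=(4.3758,-2.5223) cross=-17.999
  mode + wants cross > 0 → take C=(4.9926,2.8258) (cross=17.999)
ex = (C−B)/|BC| = (0.9392,0.3433); ey = (-0.3433,0.9392)
P = B + 1.90·ex + -2.10·ey = (1.8627,-0.5541)

1.86 -0.55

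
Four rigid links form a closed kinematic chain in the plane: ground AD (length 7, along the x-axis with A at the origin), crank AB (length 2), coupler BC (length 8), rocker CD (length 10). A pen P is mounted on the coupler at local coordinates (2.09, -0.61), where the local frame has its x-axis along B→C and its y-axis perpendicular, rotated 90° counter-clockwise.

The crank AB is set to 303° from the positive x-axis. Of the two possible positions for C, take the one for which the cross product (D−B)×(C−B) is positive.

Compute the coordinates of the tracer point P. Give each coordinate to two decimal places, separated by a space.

A=(0,0), D=(7.00,0)
B = A + 2.00·(cos303°, sin303°) = (1.0893, -1.6773)
|BD| = 6.1441
circle(B,8.00) ∩ circle(D,10.00): a=0.1424, h=7.9987
  candidates: C₊=(-0.9574,6.0564) cross=49.145; C₋=(3.4099,-9.3334) cross=-49.145
  mode + wants cross > 0 → take C=(-0.9574,6.0564) (cross=49.145)
ex = (C−B)/|BC| = (-0.2558,0.9667); ey = (-0.9667,-0.2558)
P = B + 2.09·ex + -0.61·ey = (1.1443,0.4992)

1.14 0.50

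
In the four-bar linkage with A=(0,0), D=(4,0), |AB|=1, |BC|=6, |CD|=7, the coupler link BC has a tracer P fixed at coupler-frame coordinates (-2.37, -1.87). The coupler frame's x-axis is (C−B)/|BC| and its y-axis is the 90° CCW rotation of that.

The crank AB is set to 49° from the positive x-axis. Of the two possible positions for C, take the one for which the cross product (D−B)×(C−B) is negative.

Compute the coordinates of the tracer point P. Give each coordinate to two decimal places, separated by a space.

-0.56 3.52

A=(0,0), D=(4.00,0)
B = A + 1.00·(cos49°, sin49°) = (0.6561, 0.7547)
|BD| = 3.4281
circle(B,6.00) ∩ circle(D,7.00): a=-0.1821, h=5.9972
  candidates: C₊=(1.7988,6.6449) cross=20.559; C₋=(-0.8419,-5.0553) cross=-20.559
  mode - wants cross < 0 → take C=(-0.8419,-5.0553) (cross=-20.559)
ex = (C−B)/|BC| = (-0.2497,-0.9683); ey = (0.9683,-0.2497)
P = B + -2.37·ex + -1.87·ey = (-0.5630,3.5165)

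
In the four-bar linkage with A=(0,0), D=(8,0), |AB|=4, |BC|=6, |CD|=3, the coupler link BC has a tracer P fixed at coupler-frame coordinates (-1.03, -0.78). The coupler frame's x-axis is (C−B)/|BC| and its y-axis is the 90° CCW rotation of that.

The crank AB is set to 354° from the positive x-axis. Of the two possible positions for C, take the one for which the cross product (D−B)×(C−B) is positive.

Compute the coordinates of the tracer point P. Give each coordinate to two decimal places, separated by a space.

A=(0,0), D=(8.00,0)
B = A + 4.00·(cos354°, sin354°) = (3.9781, -0.4181)
|BD| = 4.0436
circle(B,6.00) ∩ circle(D,3.00): a=5.3604, h=2.6955
  candidates: C₊=(9.0310,2.8173) cross=10.900; C₋=(9.5885,-2.5449) cross=-10.900
  mode + wants cross > 0 → take C=(9.0310,2.8173) (cross=10.900)
ex = (C−B)/|BC| = (0.8422,0.5392); ey = (-0.5392,0.8422)
P = B + -1.03·ex + -0.78·ey = (3.5313,-1.6304)

3.53 -1.63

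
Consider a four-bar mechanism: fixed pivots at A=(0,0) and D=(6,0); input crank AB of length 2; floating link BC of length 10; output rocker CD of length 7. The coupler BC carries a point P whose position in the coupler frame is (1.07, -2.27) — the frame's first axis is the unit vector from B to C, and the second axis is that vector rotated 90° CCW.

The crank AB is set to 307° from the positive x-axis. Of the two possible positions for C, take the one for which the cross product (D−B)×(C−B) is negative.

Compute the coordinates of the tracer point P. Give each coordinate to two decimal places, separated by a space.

A=(0,0), D=(6.00,0)
B = A + 2.00·(cos307°, sin307°) = (1.2036, -1.5973)
|BD| = 5.0553
circle(B,10.00) ∩ circle(D,7.00): a=7.5718, h=6.5320
  candidates: C₊=(6.3238,6.9925) cross=33.022; C₋=(10.4514,-5.4023) cross=-33.022
  mode - wants cross < 0 → take C=(10.4514,-5.4023) (cross=-33.022)
ex = (C−B)/|BC| = (0.9248,-0.3805); ey = (0.3805,0.9248)
P = B + 1.07·ex + -2.27·ey = (1.3294,-4.1037)

1.33 -4.10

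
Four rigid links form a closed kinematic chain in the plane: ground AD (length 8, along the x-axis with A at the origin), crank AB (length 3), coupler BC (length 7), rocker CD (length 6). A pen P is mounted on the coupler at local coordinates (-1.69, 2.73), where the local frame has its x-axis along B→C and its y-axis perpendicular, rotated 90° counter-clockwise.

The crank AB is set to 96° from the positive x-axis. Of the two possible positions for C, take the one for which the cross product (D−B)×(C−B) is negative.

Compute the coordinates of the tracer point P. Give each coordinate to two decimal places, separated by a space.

1.32 5.75

A=(0,0), D=(8.00,0)
B = A + 3.00·(cos96°, sin96°) = (-0.3136, 2.9836)
|BD| = 8.8327
circle(B,7.00) ∩ circle(D,6.00): a=5.1523, h=4.7386
  candidates: C₊=(6.1365,5.7033) cross=41.855; C₋=(2.9352,-3.2169) cross=-41.855
  mode - wants cross < 0 → take C=(2.9352,-3.2169) (cross=-41.855)
ex = (C−B)/|BC| = (0.4641,-0.8858); ey = (0.8858,0.4641)
P = B + -1.69·ex + 2.73·ey = (1.3202,5.7476)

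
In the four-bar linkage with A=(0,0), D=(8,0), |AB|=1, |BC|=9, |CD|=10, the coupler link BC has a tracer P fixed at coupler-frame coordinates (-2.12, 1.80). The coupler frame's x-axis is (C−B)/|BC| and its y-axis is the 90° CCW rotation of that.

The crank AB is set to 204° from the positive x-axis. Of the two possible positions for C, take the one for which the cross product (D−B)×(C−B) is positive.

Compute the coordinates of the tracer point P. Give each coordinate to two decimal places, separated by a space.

-3.32 -1.80

A=(0,0), D=(8.00,0)
B = A + 1.00·(cos204°, sin204°) = (-0.9135, -0.4067)
|BD| = 8.9228
circle(B,9.00) ∩ circle(D,10.00): a=3.3967, h=8.3344
  candidates: C₊=(2.0997,8.0738) cross=74.366; C₋=(2.8596,-8.5776) cross=-74.366
  mode + wants cross > 0 → take C=(2.0997,8.0738) (cross=74.366)
ex = (C−B)/|BC| = (0.3348,0.9423); ey = (-0.9423,0.3348)
P = B + -2.12·ex + 1.80·ey = (-3.3195,-1.8017)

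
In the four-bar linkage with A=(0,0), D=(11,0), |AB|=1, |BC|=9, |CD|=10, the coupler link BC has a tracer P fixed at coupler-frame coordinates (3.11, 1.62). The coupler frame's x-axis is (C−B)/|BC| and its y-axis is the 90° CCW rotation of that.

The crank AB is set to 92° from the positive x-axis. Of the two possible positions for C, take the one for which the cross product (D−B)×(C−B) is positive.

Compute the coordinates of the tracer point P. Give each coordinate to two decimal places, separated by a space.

A=(0,0), D=(11.00,0)
B = A + 1.00·(cos92°, sin92°) = (-0.0349, 0.9994)
|BD| = 11.0801
circle(B,9.00) ∩ circle(D,10.00): a=4.6826, h=7.6859
  candidates: C₊=(5.3219,8.2316) cross=85.160; C₋=(3.9354,-7.0775) cross=-85.160
  mode + wants cross > 0 → take C=(5.3219,8.2316) (cross=85.160)
ex = (C−B)/|BC| = (0.5952,0.8036); ey = (-0.8036,0.5952)
P = B + 3.11·ex + 1.62·ey = (0.5144,4.4627)

0.51 4.46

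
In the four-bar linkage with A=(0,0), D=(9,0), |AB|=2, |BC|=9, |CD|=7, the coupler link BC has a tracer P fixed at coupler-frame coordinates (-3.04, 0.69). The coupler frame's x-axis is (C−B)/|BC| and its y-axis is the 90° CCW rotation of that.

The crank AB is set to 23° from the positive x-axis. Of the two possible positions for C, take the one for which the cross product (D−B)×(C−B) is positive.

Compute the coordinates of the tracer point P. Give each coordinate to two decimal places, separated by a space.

A=(0,0), D=(9.00,0)
B = A + 2.00·(cos23°, sin23°) = (1.8410, 0.7815)
|BD| = 7.2015
circle(B,9.00) ∩ circle(D,7.00): a=5.8225, h=6.8628
  candidates: C₊=(8.3738,6.9719) cross=49.423; C₋=(6.8844,-6.6727) cross=-49.423
  mode + wants cross > 0 → take C=(8.3738,6.9719) (cross=49.423)
ex = (C−B)/|BC| = (0.7259,0.6878); ey = (-0.6878,0.7259)
P = B + -3.04·ex + 0.69·ey = (-0.8402,-0.8087)

-0.84 -0.81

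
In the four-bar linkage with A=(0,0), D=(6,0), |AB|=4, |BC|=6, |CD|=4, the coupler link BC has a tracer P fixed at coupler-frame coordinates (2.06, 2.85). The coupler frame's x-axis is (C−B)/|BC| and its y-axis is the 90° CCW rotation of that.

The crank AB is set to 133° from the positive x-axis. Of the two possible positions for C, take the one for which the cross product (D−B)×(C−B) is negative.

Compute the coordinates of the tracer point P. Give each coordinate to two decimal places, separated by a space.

A=(0,0), D=(6.00,0)
B = A + 4.00·(cos133°, sin133°) = (-2.7280, 2.9254)
|BD| = 9.2052
circle(B,6.00) ∩ circle(D,4.00): a=5.6889, h=1.9068
  candidates: C₊=(3.2720,2.9254) cross=17.552; C₋=(2.0600,-0.6905) cross=-17.552
  mode - wants cross < 0 → take C=(2.0600,-0.6905) (cross=-17.552)
ex = (C−B)/|BC| = (0.7980,-0.6026); ey = (0.6026,0.7980)
P = B + 2.06·ex + 2.85·ey = (0.6334,3.9583)

0.63 3.96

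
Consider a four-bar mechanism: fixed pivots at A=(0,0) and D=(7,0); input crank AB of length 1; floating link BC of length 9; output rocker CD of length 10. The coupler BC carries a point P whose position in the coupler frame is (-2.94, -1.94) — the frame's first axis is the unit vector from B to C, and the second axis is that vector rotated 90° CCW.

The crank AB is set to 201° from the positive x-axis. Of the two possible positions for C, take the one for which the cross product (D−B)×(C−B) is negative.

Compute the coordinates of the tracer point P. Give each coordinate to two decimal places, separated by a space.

A=(0,0), D=(7.00,0)
B = A + 1.00·(cos201°, sin201°) = (-0.9336, -0.3584)
|BD| = 7.9417
circle(B,9.00) ∩ circle(D,10.00): a=2.7746, h=8.5616
  candidates: C₊=(1.4519,8.3197) cross=67.994; C₋=(2.2246,-8.7861) cross=-67.994
  mode - wants cross < 0 → take C=(2.2246,-8.7861) (cross=-67.994)
ex = (C−B)/|BC| = (0.3509,-0.9364); ey = (0.9364,0.3509)
P = B + -2.94·ex + -1.94·ey = (-3.7819,1.7139)

-3.78 1.71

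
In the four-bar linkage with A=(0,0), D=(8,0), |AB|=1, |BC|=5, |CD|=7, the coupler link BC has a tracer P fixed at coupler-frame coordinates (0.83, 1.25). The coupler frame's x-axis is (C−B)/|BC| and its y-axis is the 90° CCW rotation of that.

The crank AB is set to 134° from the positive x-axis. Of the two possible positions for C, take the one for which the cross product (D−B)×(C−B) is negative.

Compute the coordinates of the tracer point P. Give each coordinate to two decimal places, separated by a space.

0.81 0.68

A=(0,0), D=(8.00,0)
B = A + 1.00·(cos134°, sin134°) = (-0.6947, 0.7193)
|BD| = 8.7244
circle(B,5.00) ∩ circle(D,7.00): a=2.9867, h=4.0099
  candidates: C₊=(2.6125,4.4693) cross=34.984; C₋=(1.9513,-3.5232) cross=-34.984
  mode - wants cross < 0 → take C=(1.9513,-3.5232) (cross=-34.984)
ex = (C−B)/|BC| = (0.5292,-0.8485); ey = (0.8485,0.5292)
P = B + 0.83·ex + 1.25·ey = (0.8052,0.6766)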